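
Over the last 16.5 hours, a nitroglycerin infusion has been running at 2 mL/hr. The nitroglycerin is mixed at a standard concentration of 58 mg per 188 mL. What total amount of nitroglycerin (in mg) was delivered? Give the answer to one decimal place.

Concentration = 58 mg ÷ 188 mL = 0.3085106 mg/mL = 308.5106 mcg/mL
Drug rate = 2 mL/hr × 308.5106 mcg/mL = 617.0213 mcg/hr
Total = 617.0213 mcg/hr × 16.5 hr = 10180.85 mcg = 10.18085 mg

10.2 mg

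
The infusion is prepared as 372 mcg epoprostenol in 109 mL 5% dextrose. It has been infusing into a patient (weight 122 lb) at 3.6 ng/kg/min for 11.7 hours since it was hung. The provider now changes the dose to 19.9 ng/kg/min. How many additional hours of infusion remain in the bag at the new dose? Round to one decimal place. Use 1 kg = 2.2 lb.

3.5 hours

Initial rate:
Weight = 122 lb ÷ 2.2 lb/kg = 55.45455 kg
Dose = 3.6 ng/kg/min × 55.45455 kg = 199.6364 ng/min
199.6364 ng/min × 60 min/hr = 11978.18 ng/hr
Concentration = 372 mcg ÷ 109 mL = 3.412844 mcg/mL = 3412.844 ng/mL
Rate = 11978.18 ng/hr ÷ 3412.844 ng/mL = 3.509736 mL/hr
Volume infused so far = 3.509736 mL/hr × 11.7 hr = 41.06391 mL
Volume remaining = 109 − 41.06391 = 67.93609 mL
New rate:
Dose = 19.9 ng/kg/min × 55.45455 kg = 1103.545 ng/min
1103.545 ng/min × 60 min/hr = 66212.73 ng/hr
Rate = 66212.73 ng/hr ÷ 3412.844 ng/mL = 19.40104 mL/hr
Time remaining = 67.93609 mL ÷ 19.40104 mL/hr = 3.501672 hr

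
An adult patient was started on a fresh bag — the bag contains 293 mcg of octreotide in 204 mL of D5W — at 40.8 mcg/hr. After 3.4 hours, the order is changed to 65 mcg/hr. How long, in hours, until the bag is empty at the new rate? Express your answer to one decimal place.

2.4 hours

Initial rate:
Concentration = 293 mcg ÷ 204 mL = 1.436275 mcg/mL
Rate = 40.8 mcg/hr ÷ 1.436275 mcg/mL = 28.40683 mL/hr
Volume infused so far = 28.40683 mL/hr × 3.4 hr = 96.58321 mL
Volume remaining = 204 − 96.58321 = 107.4168 mL
New rate:
Rate = 65 mcg/hr ÷ 1.436275 mcg/mL = 45.25597 mL/hr
Time remaining = 107.4168 mL ÷ 45.25597 mL/hr = 2.373538 hr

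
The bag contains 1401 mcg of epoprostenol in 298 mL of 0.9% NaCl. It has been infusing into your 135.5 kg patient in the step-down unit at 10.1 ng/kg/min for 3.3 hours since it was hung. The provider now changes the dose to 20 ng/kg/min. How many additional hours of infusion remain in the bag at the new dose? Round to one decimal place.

Initial rate:
Dose = 10.1 ng/kg/min × 135.5 kg = 1368.55 ng/min
1368.55 ng/min × 60 min/hr = 82113 ng/hr
Concentration = 1401 mcg ÷ 298 mL = 4.701342 mcg/mL = 4701.342 ng/mL
Rate = 82113 ng/hr ÷ 4701.342 ng/mL = 17.46586 mL/hr
Volume infused so far = 17.46586 mL/hr × 3.3 hr = 57.63735 mL
Volume remaining = 298 − 57.63735 = 240.3627 mL
New rate:
Dose = 20 ng/kg/min × 135.5 kg = 2710 ng/min
2710 ng/min × 60 min/hr = 162600 ng/hr
Rate = 162600 ng/hr ÷ 4701.342 ng/mL = 34.58587 mL/hr
Time remaining = 240.3627 mL ÷ 34.58587 mL/hr = 6.949736 hr

6.9 hours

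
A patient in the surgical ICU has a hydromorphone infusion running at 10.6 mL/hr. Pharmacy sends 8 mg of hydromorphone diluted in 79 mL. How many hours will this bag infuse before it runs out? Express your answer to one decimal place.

Duration = 79 mL ÷ 10.6 mL/hr = 7.45283 hr

7.5 hours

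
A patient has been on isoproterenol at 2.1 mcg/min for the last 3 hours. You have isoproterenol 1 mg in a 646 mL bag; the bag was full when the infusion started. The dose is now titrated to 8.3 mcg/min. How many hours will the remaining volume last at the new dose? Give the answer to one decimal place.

Initial rate:
2.1 mcg/min × 60 min/hr = 126 mcg/hr
Concentration = 1 mg ÷ 646 mL = 0.001547988 mg/mL = 1.547988 mcg/mL
Rate = 126 mcg/hr ÷ 1.547988 mcg/mL = 81.396 mL/hr
Volume infused so far = 81.396 mL/hr × 3 hr = 244.188 mL
Volume remaining = 646 − 244.188 = 401.812 mL
New rate:
8.3 mcg/min × 60 min/hr = 498 mcg/hr
Rate = 498 mcg/hr ÷ 1.547988 mcg/mL = 321.708 mL/hr
Time remaining = 401.812 mL ÷ 321.708 mL/hr = 1.248996 hr

1.2 hours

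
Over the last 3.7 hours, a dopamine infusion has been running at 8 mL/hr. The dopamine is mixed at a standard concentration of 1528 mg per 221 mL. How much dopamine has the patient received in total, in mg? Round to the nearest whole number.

205 mg

Concentration = 1528 mg ÷ 221 mL = 6.914027 mg/mL = 6914.027 mcg/mL
Drug rate = 8 mL/hr × 6914.027 mcg/mL = 55312.22 mcg/hr
Total = 55312.22 mcg/hr × 3.7 hr = 204655.2 mcg = 204.6552 mg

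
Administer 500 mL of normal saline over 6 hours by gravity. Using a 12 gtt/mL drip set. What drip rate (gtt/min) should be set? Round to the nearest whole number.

17 gtt/min

500 mL ÷ (6 hr × 60 = 360 min) = 1.388889 mL/min
1.388889 mL/min × 12 gtt/mL = 16.66667 gtt/min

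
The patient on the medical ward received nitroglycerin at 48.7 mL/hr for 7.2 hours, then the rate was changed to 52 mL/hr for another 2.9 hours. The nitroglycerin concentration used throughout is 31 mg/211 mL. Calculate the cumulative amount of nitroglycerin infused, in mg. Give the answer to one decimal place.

73.7 mg

Concentration = 31 mg ÷ 211 mL = 0.1469194 mg/mL
Stage 1: 48.7 mL/hr × 7.2 hr = 350.64 mL → 350.64 mL × 0.1469194 mg/mL = 51.51583 mg
Stage 2: 52 mL/hr × 2.9 hr = 150.8 mL → 150.8 mL × 0.1469194 mg/mL = 22.15545 mg
Total = 51.51583 + 22.15545 = 73.67128 mg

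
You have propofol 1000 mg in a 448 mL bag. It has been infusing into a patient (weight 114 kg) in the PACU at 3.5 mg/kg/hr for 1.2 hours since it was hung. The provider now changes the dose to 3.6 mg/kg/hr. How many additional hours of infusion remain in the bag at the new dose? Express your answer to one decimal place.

1.3 hours

Initial rate:
Dose = 3.5 mg/kg/hr × 114 kg = 399 mg/hr
Concentration = 1000 mg ÷ 448 mL = 2.232143 mg/mL
Rate = 399 mg/hr ÷ 2.232143 mg/mL = 178.752 mL/hr
Volume infused so far = 178.752 mL/hr × 1.2 hr = 214.5024 mL
Volume remaining = 448 − 214.5024 = 233.4976 mL
New rate:
Dose = 3.6 mg/kg/hr × 114 kg = 410.4 mg/hr
Rate = 410.4 mg/hr ÷ 2.232143 mg/mL = 183.8592 mL/hr
Time remaining = 233.4976 mL ÷ 183.8592 mL/hr = 1.269981 hr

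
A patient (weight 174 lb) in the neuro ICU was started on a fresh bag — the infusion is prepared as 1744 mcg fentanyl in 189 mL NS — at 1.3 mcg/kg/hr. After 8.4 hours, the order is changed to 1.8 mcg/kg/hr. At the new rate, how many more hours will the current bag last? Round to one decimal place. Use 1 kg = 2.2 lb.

Initial rate:
Weight = 174 lb ÷ 2.2 lb/kg = 79.09091 kg
Dose = 1.3 mcg/kg/hr × 79.09091 kg = 102.8182 mcg/hr
Concentration = 1744 mcg ÷ 189 mL = 9.227513 mcg/mL
Rate = 102.8182 mcg/hr ÷ 9.227513 mcg/mL = 11.14257 mL/hr
Volume infused so far = 11.14257 mL/hr × 8.4 hr = 93.59756 mL
Volume remaining = 189 − 93.59756 = 95.40244 mL
New rate:
Dose = 1.8 mcg/kg/hr × 79.09091 kg = 142.3636 mcg/hr
Rate = 142.3636 mcg/hr ÷ 9.227513 mcg/mL = 15.42817 mL/hr
Time remaining = 95.40244 mL ÷ 15.42817 mL/hr = 6.183653 hr

6.2 hours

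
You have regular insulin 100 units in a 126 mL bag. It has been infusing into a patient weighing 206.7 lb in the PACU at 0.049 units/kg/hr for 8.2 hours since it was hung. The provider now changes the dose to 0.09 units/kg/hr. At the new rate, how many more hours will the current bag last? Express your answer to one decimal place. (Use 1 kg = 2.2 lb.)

Initial rate:
Weight = 206.7 lb ÷ 2.2 lb/kg = 93.95455 kg
Dose = 0.049 units/kg/hr × 93.95455 kg = 4.603773 units/hr
Concentration = 100 units ÷ 126 mL = 0.7936508 units/mL
Rate = 4.603773 units/hr ÷ 0.7936508 units/mL = 5.800754 mL/hr
Volume infused so far = 5.800754 mL/hr × 8.2 hr = 47.56618 mL
Volume remaining = 126 − 47.56618 = 78.43382 mL
New rate:
Dose = 0.09 units/kg/hr × 93.95455 kg = 8.455909 units/hr
Rate = 8.455909 units/hr ÷ 0.7936508 units/mL = 10.65445 mL/hr
Time remaining = 78.43382 mL ÷ 10.65445 mL/hr = 7.361605 hr

7.4 hours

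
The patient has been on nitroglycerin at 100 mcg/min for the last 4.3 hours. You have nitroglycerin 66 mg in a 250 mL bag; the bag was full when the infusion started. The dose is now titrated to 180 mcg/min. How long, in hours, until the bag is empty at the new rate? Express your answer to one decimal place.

Initial rate:
100 mcg/min × 60 min/hr = 6000 mcg/hr
Concentration = 66 mg ÷ 250 mL = 0.264 mg/mL = 264 mcg/mL
Rate = 6000 mcg/hr ÷ 264 mcg/mL = 22.72727 mL/hr
Volume infused so far = 22.72727 mL/hr × 4.3 hr = 97.72727 mL
Volume remaining = 250 − 97.72727 = 152.2727 mL
New rate:
180 mcg/min × 60 min/hr = 10800 mcg/hr
Rate = 10800 mcg/hr ÷ 264 mcg/mL = 40.90909 mL/hr
Time remaining = 152.2727 mL ÷ 40.90909 mL/hr = 3.722222 hr

3.7 hours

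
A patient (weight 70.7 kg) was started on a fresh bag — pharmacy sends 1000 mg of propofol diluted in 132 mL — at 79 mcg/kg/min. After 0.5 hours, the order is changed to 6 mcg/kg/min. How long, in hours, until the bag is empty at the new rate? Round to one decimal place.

32.7 hours

Initial rate:
Dose = 79 mcg/kg/min × 70.7 kg = 5585.3 mcg/min
5585.3 mcg/min × 60 min/hr = 335118 mcg/hr
Concentration = 1000 mg ÷ 132 mL = 7.575758 mg/mL = 7575.758 mcg/mL
Rate = 335118 mcg/hr ÷ 7575.758 mcg/mL = 44.23558 mL/hr
Volume infused so far = 44.23558 mL/hr × 0.5 hr = 22.11779 mL
Volume remaining = 132 − 22.11779 = 109.8822 mL
New rate:
Dose = 6 mcg/kg/min × 70.7 kg = 424.2 mcg/min
424.2 mcg/min × 60 min/hr = 25452 mcg/hr
Rate = 25452 mcg/hr ÷ 7575.758 mcg/mL = 3.359664 mL/hr
Time remaining = 109.8822 mL ÷ 3.359664 mL/hr = 32.70631 hr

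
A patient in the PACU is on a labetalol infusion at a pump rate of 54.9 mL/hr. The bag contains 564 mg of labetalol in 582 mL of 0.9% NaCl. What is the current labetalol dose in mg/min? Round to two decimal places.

0.89 mg/min

Concentration = 564 mg ÷ 582 mL = 0.9690722 mg/mL
Drug rate = 54.9 mL/hr × 0.9690722 mg/mL = 53.20206 mg/hr
53.20206 mg/hr ÷ 60 min/hr = 0.886701 mg/min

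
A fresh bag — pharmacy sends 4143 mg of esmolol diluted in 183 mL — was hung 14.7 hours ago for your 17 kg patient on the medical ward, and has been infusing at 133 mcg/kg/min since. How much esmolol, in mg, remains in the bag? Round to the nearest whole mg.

Dose = 133 mcg/kg/min × 17 kg = 2261 mcg/min
2261 mcg/min × 60 min/hr = 135660 mcg/hr
Concentration = 4143 mg ÷ 183 mL = 22.63934 mg/mL = 22639.34 mcg/mL
Rate = 135660 mcg/hr ÷ 22639.34 mcg/mL = 5.992223 mL/hr
Volume infused = 5.992223 mL/hr × 14.7 hr = 88.08568 mL
Volume remaining = 183 − 88.08568 = 94.91432 mL
Drug remaining = 94.91432 mL × 22639.34 mcg/mL = 2148798 mcg = 2148.798 mg

2149 mg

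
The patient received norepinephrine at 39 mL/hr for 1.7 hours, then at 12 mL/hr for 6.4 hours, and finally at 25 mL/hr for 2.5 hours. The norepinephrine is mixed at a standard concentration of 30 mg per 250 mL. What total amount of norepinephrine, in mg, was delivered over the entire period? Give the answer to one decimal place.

Concentration = 30 mg ÷ 250 mL = 0.12 mg/mL
Stage 1: 39 mL/hr × 1.7 hr = 66.3 mL → 66.3 mL × 0.12 mg/mL = 7.956 mg
Stage 2: 12 mL/hr × 6.4 hr = 76.8 mL → 76.8 mL × 0.12 mg/mL = 9.216 mg
Stage 3: 25 mL/hr × 2.5 hr = 62.5 mL → 62.5 mL × 0.12 mg/mL = 7.5 mg
Total = 7.956 + 9.216 + 7.5 = 24.672 mg

24.7 mg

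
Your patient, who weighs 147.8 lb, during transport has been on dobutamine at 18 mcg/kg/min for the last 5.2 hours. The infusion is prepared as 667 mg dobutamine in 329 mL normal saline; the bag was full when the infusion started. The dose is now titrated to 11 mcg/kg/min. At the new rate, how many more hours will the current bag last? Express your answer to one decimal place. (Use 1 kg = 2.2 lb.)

Initial rate:
Weight = 147.8 lb ÷ 2.2 lb/kg = 67.18182 kg
Dose = 18 mcg/kg/min × 67.18182 kg = 1209.273 mcg/min
1209.273 mcg/min × 60 min/hr = 72556.36 mcg/hr
Concentration = 667 mg ÷ 329 mL = 2.027356 mg/mL = 2027.356 mcg/mL
Rate = 72556.36 mcg/hr ÷ 2027.356 mcg/mL = 35.78867 mL/hr
Volume infused so far = 35.78867 mL/hr × 5.2 hr = 186.1011 mL
Volume remaining = 329 − 186.1011 = 142.8989 mL
New rate:
Dose = 11 mcg/kg/min × 67.18182 kg = 739 mcg/min
739 mcg/min × 60 min/hr = 44340 mcg/hr
Rate = 44340 mcg/hr ÷ 2027.356 mcg/mL = 21.87085 mL/hr
Time remaining = 142.8989 mL ÷ 21.87085 mL/hr = 6.53376 hr

6.5 hours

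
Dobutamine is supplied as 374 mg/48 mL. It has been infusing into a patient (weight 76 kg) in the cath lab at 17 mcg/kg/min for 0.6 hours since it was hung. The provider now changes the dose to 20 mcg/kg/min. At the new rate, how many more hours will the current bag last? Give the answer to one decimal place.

3.6 hours

Initial rate:
Dose = 17 mcg/kg/min × 76 kg = 1292 mcg/min
1292 mcg/min × 60 min/hr = 77520 mcg/hr
Concentration = 374 mg ÷ 48 mL = 7.791667 mg/mL = 7791.667 mcg/mL
Rate = 77520 mcg/hr ÷ 7791.667 mcg/mL = 9.949091 mL/hr
Volume infused so far = 9.949091 mL/hr × 0.6 hr = 5.969455 mL
Volume remaining = 48 − 5.969455 = 42.03055 mL
New rate:
Dose = 20 mcg/kg/min × 76 kg = 1520 mcg/min
1520 mcg/min × 60 min/hr = 91200 mcg/hr
Rate = 91200 mcg/hr ÷ 7791.667 mcg/mL = 11.70481 mL/hr
Time remaining = 42.03055 mL ÷ 11.70481 mL/hr = 3.590877 hr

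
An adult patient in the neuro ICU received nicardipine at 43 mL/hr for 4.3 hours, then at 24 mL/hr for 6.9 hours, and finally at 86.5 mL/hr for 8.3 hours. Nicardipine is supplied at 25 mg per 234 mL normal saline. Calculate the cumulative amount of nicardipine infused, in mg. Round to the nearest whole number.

Concentration = 25 mg ÷ 234 mL = 0.1068376 mg/mL
Stage 1: 43 mL/hr × 4.3 hr = 184.9 mL → 184.9 mL × 0.1068376 mg/mL = 19.75427 mg
Stage 2: 24 mL/hr × 6.9 hr = 165.6 mL → 165.6 mL × 0.1068376 mg/mL = 17.69231 mg
Stage 3: 86.5 mL/hr × 8.3 hr = 717.95 mL → 717.95 mL × 0.1068376 mg/mL = 76.70406 mg
Total = 19.75427 + 17.69231 + 76.70406 = 114.1506 mg

114 mg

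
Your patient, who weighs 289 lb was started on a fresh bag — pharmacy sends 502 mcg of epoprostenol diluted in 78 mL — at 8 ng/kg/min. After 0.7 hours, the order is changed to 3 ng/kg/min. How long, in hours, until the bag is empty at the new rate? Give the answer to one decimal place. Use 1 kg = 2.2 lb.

Initial rate:
Weight = 289 lb ÷ 2.2 lb/kg = 131.3636 kg
Dose = 8 ng/kg/min × 131.3636 kg = 1050.909 ng/min
1050.909 ng/min × 60 min/hr = 63054.55 ng/hr
Concentration = 502 mcg ÷ 78 mL = 6.435897 mcg/mL = 6435.897 ng/mL
Rate = 63054.55 ng/hr ÷ 6435.897 ng/mL = 9.79732 mL/hr
Volume infused so far = 9.79732 mL/hr × 0.7 hr = 6.858124 mL
Volume remaining = 78 − 6.858124 = 71.14188 mL
New rate:
Dose = 3 ng/kg/min × 131.3636 kg = 394.0909 ng/min
394.0909 ng/min × 60 min/hr = 23645.45 ng/hr
Rate = 23645.45 ng/hr ÷ 6435.897 ng/mL = 3.673995 mL/hr
Time remaining = 71.14188 mL ÷ 3.673995 mL/hr = 19.36363 hr

19.4 hours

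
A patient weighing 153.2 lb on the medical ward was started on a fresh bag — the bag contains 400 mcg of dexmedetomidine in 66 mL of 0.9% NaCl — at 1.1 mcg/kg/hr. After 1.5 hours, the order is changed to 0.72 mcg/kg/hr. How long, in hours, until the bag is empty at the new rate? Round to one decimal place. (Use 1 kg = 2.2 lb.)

Initial rate:
Weight = 153.2 lb ÷ 2.2 lb/kg = 69.63636 kg
Dose = 1.1 mcg/kg/hr × 69.63636 kg = 76.6 mcg/hr
Concentration = 400 mcg ÷ 66 mL = 6.060606 mcg/mL
Rate = 76.6 mcg/hr ÷ 6.060606 mcg/mL = 12.639 mL/hr
Volume infused so far = 12.639 mL/hr × 1.5 hr = 18.9585 mL
Volume remaining = 66 − 18.9585 = 47.0415 mL
New rate:
Dose = 0.72 mcg/kg/hr × 69.63636 kg = 50.13818 mcg/hr
Rate = 50.13818 mcg/hr ÷ 6.060606 mcg/mL = 8.2728 mL/hr
Time remaining = 47.0415 mL ÷ 8.2728 mL/hr = 5.686285 hr

5.7 hours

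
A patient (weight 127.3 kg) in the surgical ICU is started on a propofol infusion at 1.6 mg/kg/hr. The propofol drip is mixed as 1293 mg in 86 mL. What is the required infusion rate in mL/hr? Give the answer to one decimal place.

13.5 mL/hr

Dose = 1.6 mg/kg/hr × 127.3 kg = 203.68 mg/hr
Concentration = 1293 mg ÷ 86 mL = 15.03488 mg/mL
Rate = 203.68 mg/hr ÷ 15.03488 mg/mL = 13.54716 mL/hr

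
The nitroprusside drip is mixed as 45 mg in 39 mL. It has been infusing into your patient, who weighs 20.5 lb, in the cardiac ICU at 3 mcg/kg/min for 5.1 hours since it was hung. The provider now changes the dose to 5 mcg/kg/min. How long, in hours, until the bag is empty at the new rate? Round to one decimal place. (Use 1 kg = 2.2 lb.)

Initial rate:
Weight = 20.5 lb ÷ 2.2 lb/kg = 9.318182 kg
Dose = 3 mcg/kg/min × 9.318182 kg = 27.95455 mcg/min
27.95455 mcg/min × 60 min/hr = 1677.273 mcg/hr
Concentration = 45 mg ÷ 39 mL = 1.153846 mg/mL = 1153.846 mcg/mL
Rate = 1677.273 mcg/hr ÷ 1153.846 mcg/mL = 1.453636 mL/hr
Volume infused so far = 1.453636 mL/hr × 5.1 hr = 7.413545 mL
Volume remaining = 39 − 7.413545 = 31.58645 mL
New rate:
Dose = 5 mcg/kg/min × 9.318182 kg = 46.59091 mcg/min
46.59091 mcg/min × 60 min/hr = 2795.455 mcg/hr
Rate = 2795.455 mcg/hr ÷ 1153.846 mcg/mL = 2.422727 mL/hr
Time remaining = 31.58645 mL ÷ 2.422727 mL/hr = 13.03756 hr

13.0 hours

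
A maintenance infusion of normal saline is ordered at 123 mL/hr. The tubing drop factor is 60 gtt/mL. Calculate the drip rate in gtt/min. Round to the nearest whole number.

123 mL/hr ÷ 60 min/hr = 2.05 mL/min
2.05 mL/min × 60 gtt/mL = 123 gtt/min

123 gtt/min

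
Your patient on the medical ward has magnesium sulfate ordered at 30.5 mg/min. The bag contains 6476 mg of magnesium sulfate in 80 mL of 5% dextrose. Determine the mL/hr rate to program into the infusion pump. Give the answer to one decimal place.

30.5 mg/min × 60 min/hr = 1830 mg/hr
Concentration = 6476 mg ÷ 80 mL = 80.95 mg/mL
Rate = 1830 mg/hr ÷ 80.95 mg/mL = 22.60655 mL/hr

22.6 mL/hr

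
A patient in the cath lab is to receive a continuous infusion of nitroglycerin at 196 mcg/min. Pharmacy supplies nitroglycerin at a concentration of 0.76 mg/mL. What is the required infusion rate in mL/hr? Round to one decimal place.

196 mcg/min × 60 min/hr = 11760 mcg/hr
Concentration = 0.76 mg/mL = 760 mcg/mL
Rate = 11760 mcg/hr ÷ 760 mcg/mL = 15.47368 mL/hr

15.5 mL/hr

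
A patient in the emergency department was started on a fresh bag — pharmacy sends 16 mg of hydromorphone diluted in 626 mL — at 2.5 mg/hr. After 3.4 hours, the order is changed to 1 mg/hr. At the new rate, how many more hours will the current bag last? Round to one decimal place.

Initial rate:
Concentration = 16 mg ÷ 626 mL = 0.02555911 mg/mL
Rate = 2.5 mg/hr ÷ 0.02555911 mg/mL = 97.8125 mL/hr
Volume infused so far = 97.8125 mL/hr × 3.4 hr = 332.5625 mL
Volume remaining = 626 − 332.5625 = 293.4375 mL
New rate:
Rate = 1 mg/hr ÷ 0.02555911 mg/mL = 39.125 mL/hr
Time remaining = 293.4375 mL ÷ 39.125 mL/hr = 7.5 hr

7.5 hours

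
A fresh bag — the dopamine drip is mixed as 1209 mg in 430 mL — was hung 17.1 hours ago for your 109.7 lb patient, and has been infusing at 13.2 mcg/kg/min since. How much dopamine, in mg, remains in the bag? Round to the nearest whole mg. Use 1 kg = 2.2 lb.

Weight = 109.7 lb ÷ 2.2 lb/kg = 49.86364 kg
Dose = 13.2 mcg/kg/min × 49.86364 kg = 658.2 mcg/min
658.2 mcg/min × 60 min/hr = 39492 mcg/hr
Concentration = 1209 mg ÷ 430 mL = 2.811628 mg/mL = 2811.628 mcg/mL
Rate = 39492 mcg/hr ÷ 2811.628 mcg/mL = 14.04596 mL/hr
Volume infused = 14.04596 mL/hr × 17.1 hr = 240.1858 mL
Volume remaining = 430 − 240.1858 = 189.8142 mL
Drug remaining = 189.8142 mL × 2811.628 mcg/mL = 533686.8 mcg = 533.6868 mg

534 mg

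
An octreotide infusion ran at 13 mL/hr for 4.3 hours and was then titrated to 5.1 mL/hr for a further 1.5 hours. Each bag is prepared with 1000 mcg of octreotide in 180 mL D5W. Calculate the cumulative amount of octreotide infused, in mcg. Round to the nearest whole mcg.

353 mcg

Concentration = 1000 mcg ÷ 180 mL = 5.555556 mcg/mL
Stage 1: 13 mL/hr × 4.3 hr = 55.9 mL → 55.9 mL × 5.555556 mcg/mL = 310.5556 mcg
Stage 2: 5.1 mL/hr × 1.5 hr = 7.65 mL → 7.65 mL × 5.555556 mcg/mL = 42.5 mcg
Total = 310.5556 + 42.5 = 353.0556 mcg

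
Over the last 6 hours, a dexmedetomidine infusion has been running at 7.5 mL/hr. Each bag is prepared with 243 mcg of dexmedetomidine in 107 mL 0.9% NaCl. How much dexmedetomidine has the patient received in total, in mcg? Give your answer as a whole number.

102 mcg

Concentration = 243 mcg ÷ 107 mL = 2.271028 mcg/mL
Drug rate = 7.5 mL/hr × 2.271028 mcg/mL = 17.03271 mcg/hr
Total = 17.03271 mcg/hr × 6 hr = 102.1963 mcg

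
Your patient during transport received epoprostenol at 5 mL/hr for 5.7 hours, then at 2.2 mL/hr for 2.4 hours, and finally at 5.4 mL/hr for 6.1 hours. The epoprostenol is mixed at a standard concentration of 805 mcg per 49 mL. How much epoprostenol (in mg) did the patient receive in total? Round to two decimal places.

1.10 mg

Concentration = 805 mcg ÷ 49 mL = 16.42857 mcg/mL
Stage 1: 5 mL/hr × 5.7 hr = 28.5 mL → 28.5 mL × 16.42857 mcg/mL = 468.2143 mcg
Stage 2: 2.2 mL/hr × 2.4 hr = 5.28 mL → 5.28 mL × 16.42857 mcg/mL = 86.74286 mcg
Stage 3: 5.4 mL/hr × 6.1 hr = 32.94 mL → 32.94 mL × 16.42857 mcg/mL = 541.1571 mcg
Total = 468.2143 + 86.74286 + 541.1571 = 1096.114 mcg = 1.096114 mg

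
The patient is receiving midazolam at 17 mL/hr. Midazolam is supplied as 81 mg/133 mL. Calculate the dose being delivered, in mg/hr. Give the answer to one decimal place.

Concentration = 81 mg ÷ 133 mL = 0.6090226 mg/mL
Drug rate = 17 mL/hr × 0.6090226 mg/mL = 10.35338 mg/hr

10.4 mg/hr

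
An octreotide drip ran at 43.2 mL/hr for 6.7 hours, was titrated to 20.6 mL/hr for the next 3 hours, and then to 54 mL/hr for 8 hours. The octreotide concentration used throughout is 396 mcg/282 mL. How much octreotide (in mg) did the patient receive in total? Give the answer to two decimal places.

1.10 mg

Concentration = 396 mcg ÷ 282 mL = 1.404255 mcg/mL
Stage 1: 43.2 mL/hr × 6.7 hr = 289.44 mL → 289.44 mL × 1.404255 mcg/mL = 406.4477 mcg
Stage 2: 20.6 mL/hr × 3 hr = 61.8 mL → 61.8 mL × 1.404255 mcg/mL = 86.78298 mcg
Stage 3: 54 mL/hr × 8 hr = 432 mL → 432 mL × 1.404255 mcg/mL = 606.6383 mcg
Total = 406.4477 + 86.78298 + 606.6383 = 1099.869 mcg = 1.099869 mg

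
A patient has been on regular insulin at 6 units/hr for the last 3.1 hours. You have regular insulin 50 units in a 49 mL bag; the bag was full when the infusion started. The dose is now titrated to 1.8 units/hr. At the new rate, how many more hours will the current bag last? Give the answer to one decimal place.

Initial rate:
Concentration = 50 units ÷ 49 mL = 1.020408 units/mL
Rate = 6 units/hr ÷ 1.020408 units/mL = 5.88 mL/hr
Volume infused so far = 5.88 mL/hr × 3.1 hr = 18.228 mL
Volume remaining = 49 − 18.228 = 30.772 mL
New rate:
Rate = 1.8 units/hr ÷ 1.020408 units/mL = 1.764 mL/hr
Time remaining = 30.772 mL ÷ 1.764 mL/hr = 17.44444 hr

17.4 hours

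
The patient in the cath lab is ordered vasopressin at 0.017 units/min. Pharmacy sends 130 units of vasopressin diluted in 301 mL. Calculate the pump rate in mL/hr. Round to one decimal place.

2.4 mL/hr

0.017 units/min × 60 min/hr = 1.02 units/hr
Concentration = 130 units ÷ 301 mL = 0.4318937 units/mL
Rate = 1.02 units/hr ÷ 0.4318937 units/mL = 2.361692 mL/hr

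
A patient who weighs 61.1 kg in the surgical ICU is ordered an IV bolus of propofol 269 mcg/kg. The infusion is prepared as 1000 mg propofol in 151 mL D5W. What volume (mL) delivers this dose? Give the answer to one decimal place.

2.5 mL

Dose = 269 mcg/kg × 61.1 kg = 16435.9 mcg
Concentration = 1000 mg ÷ 151 mL = 6.622517 mg/mL = 6622.517 mcg/mL
Volume = 16435.9 mcg ÷ 6622.517 mcg/mL = 2.481821 mL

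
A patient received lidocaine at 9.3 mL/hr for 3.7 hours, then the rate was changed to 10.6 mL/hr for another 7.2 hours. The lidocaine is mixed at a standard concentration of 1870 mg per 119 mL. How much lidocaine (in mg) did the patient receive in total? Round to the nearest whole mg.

Concentration = 1870 mg ÷ 119 mL = 15.71429 mg/mL
Stage 1: 9.3 mL/hr × 3.7 hr = 34.41 mL → 34.41 mL × 15.71429 mg/mL = 540.7286 mg
Stage 2: 10.6 mL/hr × 7.2 hr = 76.32 mL → 76.32 mL × 15.71429 mg/mL = 1199.314 mg
Total = 540.7286 + 1199.314 = 1740.043 mg

1740 mg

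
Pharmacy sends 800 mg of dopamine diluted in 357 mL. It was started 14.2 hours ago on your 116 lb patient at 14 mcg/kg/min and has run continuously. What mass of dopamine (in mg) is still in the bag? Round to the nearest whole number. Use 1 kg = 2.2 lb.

171 mg

Weight = 116 lb ÷ 2.2 lb/kg = 52.72727 kg
Dose = 14 mcg/kg/min × 52.72727 kg = 738.1818 mcg/min
738.1818 mcg/min × 60 min/hr = 44290.91 mcg/hr
Concentration = 800 mg ÷ 357 mL = 2.240896 mg/mL = 2240.896 mcg/mL
Rate = 44290.91 mcg/hr ÷ 2240.896 mcg/mL = 19.76482 mL/hr
Volume infused = 19.76482 mL/hr × 14.2 hr = 280.6604 mL
Volume remaining = 357 − 280.6604 = 76.33958 mL
Drug remaining = 76.33958 mL × 2240.896 mcg/mL = 171069.1 mcg = 171.0691 mg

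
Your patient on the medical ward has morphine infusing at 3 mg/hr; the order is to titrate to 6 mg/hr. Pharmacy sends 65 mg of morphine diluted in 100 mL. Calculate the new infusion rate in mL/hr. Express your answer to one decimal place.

Concentration = 65 mg ÷ 100 mL = 0.65 mg/mL
Rate = 6 mg/hr ÷ 0.65 mg/mL = 9.230769 mL/hr

9.2 mL/hr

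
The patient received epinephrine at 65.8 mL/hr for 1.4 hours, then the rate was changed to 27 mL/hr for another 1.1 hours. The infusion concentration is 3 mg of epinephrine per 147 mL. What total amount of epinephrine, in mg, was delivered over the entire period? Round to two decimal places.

Concentration = 3 mg ÷ 147 mL = 0.02040816 mg/mL
Stage 1: 65.8 mL/hr × 1.4 hr = 92.12 mL → 92.12 mL × 0.02040816 mg/mL = 1.88 mg
Stage 2: 27 mL/hr × 1.1 hr = 29.7 mL → 29.7 mL × 0.02040816 mg/mL = 0.6061224 mg
Total = 1.88 + 0.6061224 = 2.486122 mg

2.49 mg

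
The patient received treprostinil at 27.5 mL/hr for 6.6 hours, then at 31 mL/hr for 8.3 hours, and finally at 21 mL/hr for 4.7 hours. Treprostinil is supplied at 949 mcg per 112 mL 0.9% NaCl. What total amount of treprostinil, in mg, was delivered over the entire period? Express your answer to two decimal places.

Concentration = 949 mcg ÷ 112 mL = 8.473214 mcg/mL
Stage 1: 27.5 mL/hr × 6.6 hr = 181.5 mL → 181.5 mL × 8.473214 mcg/mL = 1537.888 mcg
Stage 2: 31 mL/hr × 8.3 hr = 257.3 mL → 257.3 mL × 8.473214 mcg/mL = 2180.158 mcg
Stage 3: 21 mL/hr × 4.7 hr = 98.7 mL → 98.7 mL × 8.473214 mcg/mL = 836.3063 mcg
Total = 1537.888 + 2180.158 + 836.3063 = 4554.353 mcg = 4.554353 mg

4.55 mg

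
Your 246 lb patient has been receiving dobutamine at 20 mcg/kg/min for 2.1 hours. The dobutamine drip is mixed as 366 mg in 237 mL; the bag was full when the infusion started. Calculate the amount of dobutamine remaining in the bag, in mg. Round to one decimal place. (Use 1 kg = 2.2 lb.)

Weight = 246 lb ÷ 2.2 lb/kg = 111.8182 kg
Dose = 20 mcg/kg/min × 111.8182 kg = 2236.364 mcg/min
2236.364 mcg/min × 60 min/hr = 134181.8 mcg/hr
Concentration = 366 mg ÷ 237 mL = 1.544304 mg/mL = 1544.304 mcg/mL
Rate = 134181.8 mcg/hr ÷ 1544.304 mcg/mL = 86.88823 mL/hr
Volume infused = 86.88823 mL/hr × 2.1 hr = 182.4653 mL
Volume remaining = 237 − 182.4653 = 54.53472 mL
Drug remaining = 54.53472 mL × 1544.304 mcg/mL = 84218.18 mcg = 84.21818 mg

84.2 mg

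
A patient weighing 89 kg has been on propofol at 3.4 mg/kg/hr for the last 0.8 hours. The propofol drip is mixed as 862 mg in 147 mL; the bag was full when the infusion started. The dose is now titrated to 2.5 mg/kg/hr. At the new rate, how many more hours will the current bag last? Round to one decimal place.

Initial rate:
Dose = 3.4 mg/kg/hr × 89 kg = 302.6 mg/hr
Concentration = 862 mg ÷ 147 mL = 5.863946 mg/mL
Rate = 302.6 mg/hr ÷ 5.863946 mg/mL = 51.60348 mL/hr
Volume infused so far = 51.60348 mL/hr × 0.8 hr = 41.28278 mL
Volume remaining = 147 − 41.28278 = 105.7172 mL
New rate:
Dose = 2.5 mg/kg/hr × 89 kg = 222.5 mg/hr
Rate = 222.5 mg/hr ÷ 5.863946 mg/mL = 37.94374 mL/hr
Time remaining = 105.7172 mL ÷ 37.94374 mL/hr = 2.786157 hr

2.8 hours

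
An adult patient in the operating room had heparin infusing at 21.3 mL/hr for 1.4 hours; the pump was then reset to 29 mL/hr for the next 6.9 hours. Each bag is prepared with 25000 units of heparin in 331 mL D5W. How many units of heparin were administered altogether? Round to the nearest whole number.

17366 units

Concentration = 25000 units ÷ 331 mL = 75.5287 units/mL
Stage 1: 21.3 mL/hr × 1.4 hr = 29.82 mL → 29.82 mL × 75.5287 units/mL = 2252.266 units
Stage 2: 29 mL/hr × 6.9 hr = 200.1 mL → 200.1 mL × 75.5287 units/mL = 15113.29 units
Total = 2252.266 + 15113.29 = 17365.56 units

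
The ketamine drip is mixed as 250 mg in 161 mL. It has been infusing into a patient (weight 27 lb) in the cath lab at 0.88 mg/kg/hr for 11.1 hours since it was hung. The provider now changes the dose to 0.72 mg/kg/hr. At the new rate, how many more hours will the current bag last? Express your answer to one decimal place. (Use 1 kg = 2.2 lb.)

Initial rate:
Weight = 27 lb ÷ 2.2 lb/kg = 12.27273 kg
Dose = 0.88 mg/kg/hr × 12.27273 kg = 10.8 mg/hr
Concentration = 250 mg ÷ 161 mL = 1.552795 mg/mL
Rate = 10.8 mg/hr ÷ 1.552795 mg/mL = 6.9552 mL/hr
Volume infused so far = 6.9552 mL/hr × 11.1 hr = 77.20272 mL
Volume remaining = 161 − 77.20272 = 83.79728 mL
New rate:
Dose = 0.72 mg/kg/hr × 12.27273 kg = 8.836364 mg/hr
Rate = 8.836364 mg/hr ÷ 1.552795 mg/mL = 5.690618 mL/hr
Time remaining = 83.79728 mL ÷ 5.690618 mL/hr = 14.72551 hr

14.7 hours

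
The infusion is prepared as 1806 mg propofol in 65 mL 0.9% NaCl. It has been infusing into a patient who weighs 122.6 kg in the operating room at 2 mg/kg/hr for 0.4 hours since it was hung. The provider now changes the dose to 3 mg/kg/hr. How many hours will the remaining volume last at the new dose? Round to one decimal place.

Initial rate:
Dose = 2 mg/kg/hr × 122.6 kg = 245.2 mg/hr
Concentration = 1806 mg ÷ 65 mL = 27.78462 mg/mL
Rate = 245.2 mg/hr ÷ 27.78462 mg/mL = 8.825028 mL/hr
Volume infused so far = 8.825028 mL/hr × 0.4 hr = 3.530011 mL
Volume remaining = 65 − 3.530011 = 61.46999 mL
New rate:
Dose = 3 mg/kg/hr × 122.6 kg = 367.8 mg/hr
Rate = 367.8 mg/hr ÷ 27.78462 mg/mL = 13.23754 mL/hr
Time remaining = 61.46999 mL ÷ 13.23754 mL/hr = 4.643611 hr

4.6 hours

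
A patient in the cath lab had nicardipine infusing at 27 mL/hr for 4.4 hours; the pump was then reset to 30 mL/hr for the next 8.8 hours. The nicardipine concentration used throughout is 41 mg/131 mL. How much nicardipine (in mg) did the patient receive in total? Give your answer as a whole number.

Concentration = 41 mg ÷ 131 mL = 0.3129771 mg/mL
Stage 1: 27 mL/hr × 4.4 hr = 118.8 mL → 118.8 mL × 0.3129771 mg/mL = 37.18168 mg
Stage 2: 30 mL/hr × 8.8 hr = 264 mL → 264 mL × 0.3129771 mg/mL = 82.62595 mg
Total = 37.18168 + 82.62595 = 119.8076 mg

120 mg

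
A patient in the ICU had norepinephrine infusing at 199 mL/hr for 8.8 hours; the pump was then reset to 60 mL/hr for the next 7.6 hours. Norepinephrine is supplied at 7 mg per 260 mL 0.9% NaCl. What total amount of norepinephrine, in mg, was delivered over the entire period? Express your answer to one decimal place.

59.4 mg

Concentration = 7 mg ÷ 260 mL = 0.02692308 mg/mL
Stage 1: 199 mL/hr × 8.8 hr = 1751.2 mL → 1751.2 mL × 0.02692308 mg/mL = 47.14769 mg
Stage 2: 60 mL/hr × 7.6 hr = 456 mL → 456 mL × 0.02692308 mg/mL = 12.27692 mg
Total = 47.14769 + 12.27692 = 59.42462 mg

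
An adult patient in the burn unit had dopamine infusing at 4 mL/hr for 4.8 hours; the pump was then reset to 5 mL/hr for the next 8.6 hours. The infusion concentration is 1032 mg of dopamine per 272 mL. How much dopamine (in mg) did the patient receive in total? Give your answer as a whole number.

236 mg

Concentration = 1032 mg ÷ 272 mL = 3.794118 mg/mL
Stage 1: 4 mL/hr × 4.8 hr = 19.2 mL → 19.2 mL × 3.794118 mg/mL = 72.84706 mg
Stage 2: 5 mL/hr × 8.6 hr = 43 mL → 43 mL × 3.794118 mg/mL = 163.1471 mg
Total = 72.84706 + 163.1471 = 235.9941 mg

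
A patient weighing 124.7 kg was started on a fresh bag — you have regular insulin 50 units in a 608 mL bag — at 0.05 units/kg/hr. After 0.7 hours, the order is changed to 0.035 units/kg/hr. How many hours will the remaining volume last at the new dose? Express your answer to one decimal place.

Initial rate:
Dose = 0.05 units/kg/hr × 124.7 kg = 6.235 units/hr
Concentration = 50 units ÷ 608 mL = 0.08223684 units/mL
Rate = 6.235 units/hr ÷ 0.08223684 units/mL = 75.8176 mL/hr
Volume infused so far = 75.8176 mL/hr × 0.7 hr = 53.07232 mL
Volume remaining = 608 − 53.07232 = 554.9277 mL
New rate:
Dose = 0.035 units/kg/hr × 124.7 kg = 4.3645 units/hr
Rate = 4.3645 units/hr ÷ 0.08223684 units/mL = 53.07232 mL/hr
Time remaining = 554.9277 mL ÷ 53.07232 mL/hr = 10.45607 hr

10.5 hours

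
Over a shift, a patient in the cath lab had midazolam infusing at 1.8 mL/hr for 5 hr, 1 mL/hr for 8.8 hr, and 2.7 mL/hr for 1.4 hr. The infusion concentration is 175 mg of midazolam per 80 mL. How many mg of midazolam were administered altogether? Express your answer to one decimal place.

Concentration = 175 mg ÷ 80 mL = 2.1875 mg/mL
Stage 1: 1.8 mL/hr × 5 hr = 9 mL → 9 mL × 2.1875 mg/mL = 19.6875 mg
Stage 2: 1 mL/hr × 8.8 hr = 8.8 mL → 8.8 mL × 2.1875 mg/mL = 19.25 mg
Stage 3: 2.7 mL/hr × 1.4 hr = 3.78 mL → 3.78 mL × 2.1875 mg/mL = 8.26875 mg
Total = 19.6875 + 19.25 + 8.26875 = 47.20625 mg

47.2 mg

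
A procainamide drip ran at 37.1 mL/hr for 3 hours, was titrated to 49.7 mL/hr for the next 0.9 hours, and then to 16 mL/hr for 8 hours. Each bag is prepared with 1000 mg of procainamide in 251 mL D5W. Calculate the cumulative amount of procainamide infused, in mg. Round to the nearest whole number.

Concentration = 1000 mg ÷ 251 mL = 3.984064 mg/mL
Stage 1: 37.1 mL/hr × 3 hr = 111.3 mL → 111.3 mL × 3.984064 mg/mL = 443.4263 mg
Stage 2: 49.7 mL/hr × 0.9 hr = 44.73 mL → 44.73 mL × 3.984064 mg/mL = 178.2072 mg
Stage 3: 16 mL/hr × 8 hr = 128 mL → 128 mL × 3.984064 mg/mL = 509.9602 mg
Total = 443.4263 + 178.2072 + 509.9602 = 1131.594 mg

1132 mg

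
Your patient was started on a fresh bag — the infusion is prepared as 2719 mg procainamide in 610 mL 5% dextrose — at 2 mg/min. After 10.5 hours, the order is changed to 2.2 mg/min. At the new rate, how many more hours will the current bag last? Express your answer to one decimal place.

Initial rate:
2 mg/min × 60 min/hr = 120 mg/hr
Concentration = 2719 mg ÷ 610 mL = 4.457377 mg/mL
Rate = 120 mg/hr ÷ 4.457377 mg/mL = 26.92166 mL/hr
Volume infused so far = 26.92166 mL/hr × 10.5 hr = 282.6775 mL
Volume remaining = 610 − 282.6775 = 327.3225 mL
New rate:
2.2 mg/min × 60 min/hr = 132 mg/hr
Rate = 132 mg/hr ÷ 4.457377 mg/mL = 29.61383 mL/hr
Time remaining = 327.3225 mL ÷ 29.61383 mL/hr = 11.05303 hr

11.1 hours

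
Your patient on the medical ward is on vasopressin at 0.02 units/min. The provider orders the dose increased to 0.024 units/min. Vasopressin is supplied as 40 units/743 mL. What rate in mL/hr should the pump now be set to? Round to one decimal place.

0.024 units/min × 60 min/hr = 1.44 units/hr
Concentration = 40 units ÷ 743 mL = 0.0538358 units/mL
Rate = 1.44 units/hr ÷ 0.0538358 units/mL = 26.748 mL/hr

26.7 mL/hr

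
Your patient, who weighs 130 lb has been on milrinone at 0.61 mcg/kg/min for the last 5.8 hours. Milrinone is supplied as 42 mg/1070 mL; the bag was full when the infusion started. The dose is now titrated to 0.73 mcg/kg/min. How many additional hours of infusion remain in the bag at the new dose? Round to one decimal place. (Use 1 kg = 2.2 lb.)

11.4 hours

Initial rate:
Weight = 130 lb ÷ 2.2 lb/kg = 59.09091 kg
Dose = 0.61 mcg/kg/min × 59.09091 kg = 36.04545 mcg/min
36.04545 mcg/min × 60 min/hr = 2162.727 mcg/hr
Concentration = 42 mg ÷ 1070 mL = 0.03925234 mg/mL = 39.25234 mcg/mL
Rate = 2162.727 mcg/hr ÷ 39.25234 mcg/mL = 55.09805 mL/hr
Volume infused so far = 55.09805 mL/hr × 5.8 hr = 319.5687 mL
Volume remaining = 1070 − 319.5687 = 750.4313 mL
New rate:
Dose = 0.73 mcg/kg/min × 59.09091 kg = 43.13636 mcg/min
43.13636 mcg/min × 60 min/hr = 2588.182 mcg/hr
Rate = 2588.182 mcg/hr ÷ 39.25234 mcg/mL = 65.93701 mL/hr
Time remaining = 750.4313 mL ÷ 65.93701 mL/hr = 11.38103 hr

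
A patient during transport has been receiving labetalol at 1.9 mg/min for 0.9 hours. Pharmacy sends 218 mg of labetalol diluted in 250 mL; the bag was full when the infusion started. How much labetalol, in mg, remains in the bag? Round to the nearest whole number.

115 mg

1.9 mg/min × 60 min/hr = 114 mg/hr
Concentration = 218 mg ÷ 250 mL = 0.872 mg/mL
Rate = 114 mg/hr ÷ 0.872 mg/mL = 130.7339 mL/hr
Volume infused = 130.7339 mL/hr × 0.9 hr = 117.6606 mL
Volume remaining = 250 − 117.6606 = 132.3394 mL
Drug remaining = 132.3394 mL × 0.872 mg/mL = 115.4 mg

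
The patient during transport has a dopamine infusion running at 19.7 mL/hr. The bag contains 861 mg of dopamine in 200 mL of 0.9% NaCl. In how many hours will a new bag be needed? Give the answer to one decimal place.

Duration = 200 mL ÷ 19.7 mL/hr = 10.15228 hr

10.2 hours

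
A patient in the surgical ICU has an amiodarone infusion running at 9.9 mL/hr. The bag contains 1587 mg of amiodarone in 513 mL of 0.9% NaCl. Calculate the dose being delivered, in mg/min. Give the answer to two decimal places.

Concentration = 1587 mg ÷ 513 mL = 3.093567 mg/mL
Drug rate = 9.9 mL/hr × 3.093567 mg/mL = 30.62632 mg/hr
30.62632 mg/hr ÷ 60 min/hr = 0.5104386 mg/min

0.51 mg/min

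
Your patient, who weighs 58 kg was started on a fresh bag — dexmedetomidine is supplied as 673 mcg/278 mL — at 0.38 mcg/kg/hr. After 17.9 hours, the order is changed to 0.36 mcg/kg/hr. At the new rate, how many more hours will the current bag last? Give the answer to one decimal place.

Initial rate:
Dose = 0.38 mcg/kg/hr × 58 kg = 22.04 mcg/hr
Concentration = 673 mcg ÷ 278 mL = 2.420863 mcg/mL
Rate = 22.04 mcg/hr ÷ 2.420863 mcg/mL = 9.10419 mL/hr
Volume infused so far = 9.10419 mL/hr × 17.9 hr = 162.965 mL
Volume remaining = 278 − 162.965 = 115.035 mL
New rate:
Dose = 0.36 mcg/kg/hr × 58 kg = 20.88 mcg/hr
Rate = 20.88 mcg/hr ÷ 2.420863 mcg/mL = 8.625022 mL/hr
Time remaining = 115.035 mL ÷ 8.625022 mL/hr = 13.33736 hr

13.3 hours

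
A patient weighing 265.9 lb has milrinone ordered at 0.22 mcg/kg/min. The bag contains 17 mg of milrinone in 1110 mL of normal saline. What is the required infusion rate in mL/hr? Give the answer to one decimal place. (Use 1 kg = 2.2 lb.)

Weight = 265.9 lb ÷ 2.2 lb/kg = 120.8636 kg
Dose = 0.22 mcg/kg/min × 120.8636 kg = 26.59 mcg/min
26.59 mcg/min × 60 min/hr = 1595.4 mcg/hr
Concentration = 17 mg ÷ 1110 mL = 0.01531532 mg/mL = 15.31532 mcg/mL
Rate = 1595.4 mcg/hr ÷ 15.31532 mcg/mL = 104.1702 mL/hr

104.2 mL/hr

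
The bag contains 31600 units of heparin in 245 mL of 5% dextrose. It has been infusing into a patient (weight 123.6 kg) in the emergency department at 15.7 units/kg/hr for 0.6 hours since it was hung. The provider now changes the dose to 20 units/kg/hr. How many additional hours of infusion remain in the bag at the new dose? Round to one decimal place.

12.3 hours

Initial rate:
Dose = 15.7 units/kg/hr × 123.6 kg = 1940.52 units/hr
Concentration = 31600 units ÷ 245 mL = 128.9796 units/mL
Rate = 1940.52 units/hr ÷ 128.9796 units/mL = 15.04517 mL/hr
Volume infused so far = 15.04517 mL/hr × 0.6 hr = 9.027103 mL
Volume remaining = 245 − 9.027103 = 235.9729 mL
New rate:
Dose = 20 units/kg/hr × 123.6 kg = 2472 units/hr
Rate = 2472 units/hr ÷ 128.9796 units/mL = 19.16582 mL/hr
Time remaining = 235.9729 mL ÷ 19.16582 mL/hr = 12.31217 hr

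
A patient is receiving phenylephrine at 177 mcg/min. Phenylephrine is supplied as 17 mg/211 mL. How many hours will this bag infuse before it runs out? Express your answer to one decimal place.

1.6 hours

177 mcg/min × 60 min/hr = 10620 mcg/hr
Concentration = 17 mg ÷ 211 mL = 0.08056872 mg/mL = 80.56872 mcg/mL
Rate = 10620 mcg/hr ÷ 80.56872 mcg/mL = 131.8129 mL/hr
Duration = 211 mL ÷ 131.8129 mL/hr = 1.600753 hr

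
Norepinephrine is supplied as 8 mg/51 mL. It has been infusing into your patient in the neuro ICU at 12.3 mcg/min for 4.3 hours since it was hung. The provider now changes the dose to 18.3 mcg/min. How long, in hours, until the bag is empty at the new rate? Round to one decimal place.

Initial rate:
12.3 mcg/min × 60 min/hr = 738 mcg/hr
Concentration = 8 mg ÷ 51 mL = 0.1568627 mg/mL = 156.8627 mcg/mL
Rate = 738 mcg/hr ÷ 156.8627 mcg/mL = 4.70475 mL/hr
Volume infused so far = 4.70475 mL/hr × 4.3 hr = 20.23042 mL
Volume remaining = 51 − 20.23042 = 30.76958 mL
New rate:
18.3 mcg/min × 60 min/hr = 1098 mcg/hr
Rate = 1098 mcg/hr ÷ 156.8627 mcg/mL = 6.99975 mL/hr
Time remaining = 30.76958 mL ÷ 6.99975 mL/hr = 4.395811 hr

4.4 hours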